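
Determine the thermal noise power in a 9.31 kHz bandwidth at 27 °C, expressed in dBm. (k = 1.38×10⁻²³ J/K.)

−134.1 dBm

T = 27 °C + 273.15 = 300.15 K
P_n = kTB = 1.38×10⁻²³ × 300.15 × 9.31×10³ = 3.86×10⁻¹⁷ W
In dBm: 10 log₁₀(3.86×10⁻¹⁷ / 10⁻³) = −134.1 dBm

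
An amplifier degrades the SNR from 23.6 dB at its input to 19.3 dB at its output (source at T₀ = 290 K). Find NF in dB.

4.3 dB

NF (dB) = SNR_in(dB) − SNR_out(dB) when the source is at T₀
NF = 23.6 − 19.3 = 4.3 dB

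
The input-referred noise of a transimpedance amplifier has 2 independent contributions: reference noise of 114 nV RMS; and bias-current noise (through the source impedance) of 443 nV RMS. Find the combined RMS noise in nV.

Uncorrelated sources add in power (mean-square): V_tot = √(ΣV_i²)
V_tot = √[(1.14×10⁻⁷)² + (4.43×10⁻⁷)²] = 4.57×10⁻⁷ V = 457 nV

457 nV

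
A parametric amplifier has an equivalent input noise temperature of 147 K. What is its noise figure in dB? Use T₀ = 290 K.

1.78 dB

F = 1 + T_e/T₀ = 1 + 147/290 = 1.5069
NF = 10 log₁₀(1.5069) = 1.78 dB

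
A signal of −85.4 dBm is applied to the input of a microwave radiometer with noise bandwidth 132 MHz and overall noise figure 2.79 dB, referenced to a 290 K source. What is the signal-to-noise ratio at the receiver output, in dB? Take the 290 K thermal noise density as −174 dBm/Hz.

4.6 dB

Noise floor: N = −174 + 10 log₁₀(B) + NF
10 log₁₀(1.32×10⁸) = 81.21 dB
N = −174 + 81.21 + 2.79 = −90.00 dBm
SNR = P_sig − N = −85.4 − (−90.00) = 4.60 dB → 4.6 dB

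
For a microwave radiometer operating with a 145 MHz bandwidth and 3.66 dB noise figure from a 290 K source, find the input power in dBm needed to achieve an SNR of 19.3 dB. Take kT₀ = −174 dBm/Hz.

−69.4 dBm

Sensitivity = −174 + 10 log₁₀(B) + NF + SNR_min
= −174 + 81.61 + 3.66 + 19.3
= −69.43 dBm → −69.4 dBm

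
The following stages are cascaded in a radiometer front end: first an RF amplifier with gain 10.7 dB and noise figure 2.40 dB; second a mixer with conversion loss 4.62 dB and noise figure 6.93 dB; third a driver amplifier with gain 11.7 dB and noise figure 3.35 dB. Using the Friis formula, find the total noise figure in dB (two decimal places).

Convert to linear (a loss of L dB is a gain of −L dB): F_i = 10^(NF_i/10), G_i = 10^(G_i,dB/10)
  Stage 1: F_1 = 10^(2.40/10) = 1.738, G_1 = 10^(10.7/10) = 11.75
  Stage 2: F_2 = 10^(6.93/10) = 4.932, G_2 = 10^(−4.62/10) = 0.3451
  Stage 3: F_3 = 10^(3.35/10) = 2.163, G_3 = 10^(11.7/10) = 14.79
Friis cascade:
  F = 1.738 + (4.932 − 1)/11.75 + (2.163 − 1)/4.055 = 2.359
NF = 10 log₁₀(2.359) = 3.73 dB

3.73 dB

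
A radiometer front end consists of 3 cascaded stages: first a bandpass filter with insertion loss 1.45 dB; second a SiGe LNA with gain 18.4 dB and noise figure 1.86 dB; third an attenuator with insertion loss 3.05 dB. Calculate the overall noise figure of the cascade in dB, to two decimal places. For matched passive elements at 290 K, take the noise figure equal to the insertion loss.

Convert to linear (a loss of L dB is a gain of −L dB): F_i = 10^(NF_i/10), G_i = 10^(G_i,dB/10)
  Stage 1: F_1 = 10^(1.45/10) = 1.396, G_1 = 10^(−1.45/10) = 0.7161
  Stage 2: F_2 = 10^(1.86/10) = 1.535, G_2 = 10^(18.4/10) = 69.18
  Stage 3: F_3 = 10^(3.05/10) = 2.018, G_3 = 10^(−3.05/10) = 0.4955
Friis cascade:
  F = 1.396 + (1.535 − 1)/0.7161 + (2.018 − 1)/49.55 = 2.163
NF = 10 log₁₀(2.163) = 3.35 dB

3.35 dB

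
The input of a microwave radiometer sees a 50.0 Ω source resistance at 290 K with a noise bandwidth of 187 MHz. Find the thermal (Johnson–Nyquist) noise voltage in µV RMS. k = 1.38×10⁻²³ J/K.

12.2 µV

V_n = √(4kTRB)
4kTRB = 4 × 1.38×10⁻²³ × 290 × 5.00×10¹ × 1.87×10⁸ = 1.50×10⁻¹⁰ V²
V_n = √(1.50×10⁻¹⁰) = 1.22×10⁻⁵ V = 12.2 µV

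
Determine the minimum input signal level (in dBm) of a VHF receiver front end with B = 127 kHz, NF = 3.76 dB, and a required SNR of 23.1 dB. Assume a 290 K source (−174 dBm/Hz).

Sensitivity = −174 + 10 log₁₀(B) + NF + SNR_min
= −174 + 51.04 + 3.76 + 23.1
= −96.10 dBm → −96.1 dBm

−96.1 dBm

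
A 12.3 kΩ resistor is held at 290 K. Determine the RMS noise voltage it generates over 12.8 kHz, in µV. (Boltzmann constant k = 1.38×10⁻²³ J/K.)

V_n = √(4kTRB)
4kTRB = 4 × 1.38×10⁻²³ × 290 × 1.23×10⁴ × 1.28×10⁴ = 2.52×10⁻¹² V²
V_n = √(2.52×10⁻¹²) = 1.59×10⁻⁶ V = 1.59 µV

1.59 µV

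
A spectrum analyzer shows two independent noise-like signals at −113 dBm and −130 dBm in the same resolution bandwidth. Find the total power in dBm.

Convert to linear, add, convert back:
P₁ = 5.01×10⁻¹⁵ W, P₂ = 1.00×10⁻¹⁶ W
P_tot = 5.11×10⁻¹⁵ W → 10 log₁₀(P_tot / 10⁻³) = −112.9 dBm

−112.9 dBm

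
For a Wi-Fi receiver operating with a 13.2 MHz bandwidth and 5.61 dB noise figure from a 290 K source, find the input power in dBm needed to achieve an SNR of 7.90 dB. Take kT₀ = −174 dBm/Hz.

Sensitivity = −174 + 10 log₁₀(B) + NF + SNR_min
= −174 + 71.21 + 5.61 + 7.90
= −89.28 dBm → −89.3 dBm

−89.3 dBm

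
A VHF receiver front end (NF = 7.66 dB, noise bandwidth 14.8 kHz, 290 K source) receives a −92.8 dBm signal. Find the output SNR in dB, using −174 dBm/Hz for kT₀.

31.8 dB

Noise floor: N = −174 + 10 log₁₀(B) + NF
10 log₁₀(1.48×10⁴) = 41.7 dB
N = −174 + 41.7 + 7.66 = −124.64 dBm
SNR = P_sig − N = −92.8 − (−124.64) = 31.84 dB → 31.8 dB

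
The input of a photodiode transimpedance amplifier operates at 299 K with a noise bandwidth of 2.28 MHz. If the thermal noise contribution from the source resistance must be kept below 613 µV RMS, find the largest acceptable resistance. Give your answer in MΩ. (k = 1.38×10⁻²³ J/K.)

9.99 MΩ

Johnson–Nyquist: V_n = √(4kTRB) ⇒ R = V_n² / (4kTB)
4kTB = 4 × 1.38×10⁻²³ × 299 × 2.28×10⁶ = 3.76×10⁻¹⁴
R = (6.13×10⁻⁴)² / 3.76×10⁻¹⁴ = 9.99×10⁶ Ω = 9.99 MΩ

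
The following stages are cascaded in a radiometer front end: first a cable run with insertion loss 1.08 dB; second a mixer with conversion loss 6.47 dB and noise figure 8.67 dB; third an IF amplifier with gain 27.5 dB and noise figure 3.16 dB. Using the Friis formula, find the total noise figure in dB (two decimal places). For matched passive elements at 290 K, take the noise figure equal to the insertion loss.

Convert to linear (a loss of L dB is a gain of −L dB): F_i = 10^(NF_i/10), G_i = 10^(G_i,dB/10)
  Stage 1: F_1 = 10^(1.08/10) = 1.282, G_1 = 10^(−1.08/10) = 0.7798
  Stage 2: F_2 = 10^(8.67/10) = 7.362, G_2 = 10^(−6.47/10) = 0.2254
  Stage 3: F_3 = 10^(3.16/10) = 2.070, G_3 = 10^(27.5/10) = 562.3
Friis cascade:
  F = 1.282 + (7.362 − 1)/0.7798 + (2.070 − 1)/0.1758 = 15.53
NF = 10 log₁₀(15.53) = 11.91 dB

11.91 dB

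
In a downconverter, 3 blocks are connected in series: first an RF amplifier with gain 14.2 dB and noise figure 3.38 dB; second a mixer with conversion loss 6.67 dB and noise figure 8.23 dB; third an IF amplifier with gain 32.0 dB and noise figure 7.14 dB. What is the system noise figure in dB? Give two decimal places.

Convert to linear (a loss of L dB is a gain of −L dB): F_i = 10^(NF_i/10), G_i = 10^(G_i,dB/10)
  Stage 1: F_1 = 10^(3.38/10) = 2.178, G_1 = 10^(14.2/10) = 26.30
  Stage 2: F_2 = 10^(8.23/10) = 6.653, G_2 = 10^(−6.67/10) = 0.2153
  Stage 3: F_3 = 10^(7.14/10) = 5.176, G_3 = 10^(32.0/10) = 1585
Friis cascade:
  F = 2.178 + (6.653 − 1)/26.30 + (5.176 − 1)/5.662 = 3.130
NF = 10 log₁₀(3.130) = 4.96 dB

4.96 dB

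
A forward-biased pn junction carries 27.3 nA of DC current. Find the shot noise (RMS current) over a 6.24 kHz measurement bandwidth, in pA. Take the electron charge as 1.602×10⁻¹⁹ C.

7.39 pA

I_n = √(2qI·B)
2qI·B = 2 × 1.602×10⁻¹⁹ × 2.73×10⁻⁸ × 6.24×10³ = 5.46×10⁻²³ A²
I_n = √(5.46×10⁻²³) = 7.39×10⁻¹² A = 7.39 pA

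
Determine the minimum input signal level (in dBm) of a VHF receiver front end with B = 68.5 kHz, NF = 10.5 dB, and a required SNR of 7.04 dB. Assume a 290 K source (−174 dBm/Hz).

−108.1 dBm

Sensitivity = −174 + 10 log₁₀(B) + NF + SNR_min
= −174 + 48.36 + 10.5 + 7.04
= −108.10 dBm → −108.1 dBm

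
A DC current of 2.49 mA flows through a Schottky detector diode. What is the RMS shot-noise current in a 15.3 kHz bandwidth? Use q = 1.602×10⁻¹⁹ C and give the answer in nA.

3.49 nA

I_n = √(2qI·B)
2qI·B = 2 × 1.602×10⁻¹⁹ × 2.49×10⁻³ × 1.53×10⁴ = 1.22×10⁻¹⁷ A²
I_n = √(1.22×10⁻¹⁷) = 3.49×10⁻⁹ A = 3.49 nA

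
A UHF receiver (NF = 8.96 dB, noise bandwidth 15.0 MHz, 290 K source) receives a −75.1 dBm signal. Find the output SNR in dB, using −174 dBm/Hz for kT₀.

18.2 dB

Noise floor: N = −174 + 10 log₁₀(B) + NF
10 log₁₀(1.50×10⁷) = 71.76 dB
N = −174 + 71.76 + 8.96 = −93.28 dBm
SNR = P_sig − N = −75.1 − (−93.28) = 18.18 dB → 18.2 dB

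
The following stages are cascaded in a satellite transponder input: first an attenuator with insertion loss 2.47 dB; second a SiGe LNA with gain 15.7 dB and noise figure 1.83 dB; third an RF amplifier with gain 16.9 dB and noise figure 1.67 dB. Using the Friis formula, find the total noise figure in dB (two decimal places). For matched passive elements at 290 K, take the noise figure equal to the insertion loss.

4.34 dB

Convert to linear (a loss of L dB is a gain of −L dB): F_i = 10^(NF_i/10), G_i = 10^(G_i,dB/10)
  Stage 1: F_1 = 10^(2.47/10) = 1.766, G_1 = 10^(−2.47/10) = 0.5662
  Stage 2: F_2 = 10^(1.83/10) = 1.524, G_2 = 10^(15.7/10) = 37.15
  Stage 3: F_3 = 10^(1.67/10) = 1.469, G_3 = 10^(16.9/10) = 48.98
Friis cascade:
  F = 1.766 + (1.524 − 1)/0.5662 + (1.469 − 1)/21.04 = 2.714
NF = 10 log₁₀(2.714) = 4.34 dB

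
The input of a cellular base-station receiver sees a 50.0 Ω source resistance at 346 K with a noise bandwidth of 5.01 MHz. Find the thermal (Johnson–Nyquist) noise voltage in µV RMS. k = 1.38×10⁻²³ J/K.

V_n = √(4kTRB)
4kTRB = 4 × 1.38×10⁻²³ × 346 × 5.00×10¹ × 5.01×10⁶ = 4.78×10⁻¹² V²
V_n = √(4.78×10⁻¹²) = 2.19×10⁻⁶ V = 2.19 µV

2.19 µV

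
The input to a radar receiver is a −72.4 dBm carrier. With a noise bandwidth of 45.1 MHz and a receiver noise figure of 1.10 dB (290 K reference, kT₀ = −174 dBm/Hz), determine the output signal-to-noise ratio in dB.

24.0 dB

Noise floor: N = −174 + 10 log₁₀(B) + NF
10 log₁₀(4.51×10⁷) = 76.54 dB
N = −174 + 76.54 + 1.10 = −96.36 dBm
SNR = P_sig − N = −72.4 − (−96.36) = 23.96 dB → 24.0 dB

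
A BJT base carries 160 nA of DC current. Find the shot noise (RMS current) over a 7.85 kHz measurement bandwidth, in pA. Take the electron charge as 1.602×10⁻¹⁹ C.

20.1 pA

I_n = √(2qI·B)
2qI·B = 2 × 1.602×10⁻¹⁹ × 1.60×10⁻⁷ × 7.85×10³ = 4.02×10⁻²² A²
I_n = √(4.02×10⁻²²) = 2.01×10⁻¹¹ A = 20.1 pA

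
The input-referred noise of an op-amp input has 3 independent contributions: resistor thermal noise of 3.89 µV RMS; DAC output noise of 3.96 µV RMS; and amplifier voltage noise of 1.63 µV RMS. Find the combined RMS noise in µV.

5.79 µV

Uncorrelated sources add in power (mean-square): V_tot = √(ΣV_i²)
V_tot = √[(3.89×10⁻⁶)² + (3.96×10⁻⁶)² + (1.63×10⁻⁶)²] = 5.79×10⁻⁶ V = 5.79 µV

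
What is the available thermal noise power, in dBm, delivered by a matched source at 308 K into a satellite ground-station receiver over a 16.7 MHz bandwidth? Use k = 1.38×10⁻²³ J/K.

P_n = kTB = 1.38×10⁻²³ × 308 × 1.67×10⁷ = 7.10×10⁻¹⁴ W
In dBm: 10 log₁₀(7.10×10⁻¹⁴ / 10⁻³) = −101.5 dBm

−101.5 dBm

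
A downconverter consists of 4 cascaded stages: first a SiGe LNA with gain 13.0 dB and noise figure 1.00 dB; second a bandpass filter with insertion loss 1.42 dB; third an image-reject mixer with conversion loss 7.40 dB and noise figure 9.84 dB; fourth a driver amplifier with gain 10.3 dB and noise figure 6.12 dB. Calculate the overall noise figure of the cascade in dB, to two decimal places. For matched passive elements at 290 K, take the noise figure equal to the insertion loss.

Convert to linear (a loss of L dB is a gain of −L dB): F_i = 10^(NF_i/10), G_i = 10^(G_i,dB/10)
  Stage 1: F_1 = 10^(1.00/10) = 1.259, G_1 = 10^(13.0/10) = 19.95
  Stage 2: F_2 = 10^(1.42/10) = 1.387, G_2 = 10^(−1.42/10) = 0.7211
  Stage 3: F_3 = 10^(9.84/10) = 9.638, G_3 = 10^(−7.40/10) = 0.1820
  Stage 4: F_4 = 10^(6.12/10) = 4.093, G_4 = 10^(10.3/10) = 10.72
Friis cascade:
  F = 1.259 + (1.387 − 1)/19.95 + (9.638 − 1)/14.39 + (4.093 − 1)/2.618 = 3.060
NF = 10 log₁₀(3.060) = 4.86 dB

4.86 dB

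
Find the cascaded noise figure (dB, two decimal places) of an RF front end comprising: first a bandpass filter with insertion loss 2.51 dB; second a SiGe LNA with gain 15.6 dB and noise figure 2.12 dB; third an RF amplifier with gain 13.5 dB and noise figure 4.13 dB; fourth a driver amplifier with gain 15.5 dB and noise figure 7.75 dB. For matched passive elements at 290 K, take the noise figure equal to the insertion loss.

Convert to linear (a loss of L dB is a gain of −L dB): F_i = 10^(NF_i/10), G_i = 10^(G_i,dB/10)
  Stage 1: F_1 = 10^(2.51/10) = 1.782, G_1 = 10^(−2.51/10) = 0.5610
  Stage 2: F_2 = 10^(2.12/10) = 1.629, G_2 = 10^(15.6/10) = 36.31
  Stage 3: F_3 = 10^(4.13/10) = 2.588, G_3 = 10^(13.5/10) = 22.39
  Stage 4: F_4 = 10^(7.75/10) = 5.957, G_4 = 10^(15.5/10) = 35.48
Friis cascade:
  F = 1.782 + (1.629 − 1)/0.5610 + (2.588 − 1)/20.37 + (5.957 − 1)/456.0 = 2.993
NF = 10 log₁₀(2.993) = 4.76 dB

4.76 dB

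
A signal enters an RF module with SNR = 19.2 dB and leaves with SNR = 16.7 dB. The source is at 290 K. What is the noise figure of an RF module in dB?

2.5 dB

NF (dB) = SNR_in(dB) − SNR_out(dB) when the source is at T₀
NF = 19.2 − 16.7 = 2.5 dB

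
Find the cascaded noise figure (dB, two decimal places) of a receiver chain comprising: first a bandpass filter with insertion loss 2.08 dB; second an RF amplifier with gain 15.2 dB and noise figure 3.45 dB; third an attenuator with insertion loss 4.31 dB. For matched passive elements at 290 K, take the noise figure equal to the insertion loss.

5.63 dB

Convert to linear (a loss of L dB is a gain of −L dB): F_i = 10^(NF_i/10), G_i = 10^(G_i,dB/10)
  Stage 1: F_1 = 10^(2.08/10) = 1.614, G_1 = 10^(−2.08/10) = 0.6194
  Stage 2: F_2 = 10^(3.45/10) = 2.213, G_2 = 10^(15.2/10) = 33.11
  Stage 3: F_3 = 10^(4.31/10) = 2.698, G_3 = 10^(−4.31/10) = 0.3707
Friis cascade:
  F = 1.614 + (2.213 − 1)/0.6194 + (2.698 − 1)/20.51 = 3.655
NF = 10 log₁₀(3.655) = 5.63 dB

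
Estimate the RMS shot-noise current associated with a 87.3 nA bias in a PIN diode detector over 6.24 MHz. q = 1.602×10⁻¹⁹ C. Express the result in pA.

418 pA

I_n = √(2qI·B)
2qI·B = 2 × 1.602×10⁻¹⁹ × 8.73×10⁻⁸ × 6.24×10⁶ = 1.75×10⁻¹⁹ A²
I_n = √(1.75×10⁻¹⁹) = 4.18×10⁻¹⁰ A = 418 pA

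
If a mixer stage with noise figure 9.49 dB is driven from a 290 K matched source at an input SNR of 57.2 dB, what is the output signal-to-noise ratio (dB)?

By definition F = SNR_in/SNR_out, so in dB: SNR_out = SNR_in − NF
SNR_out = 57.2 − 9.49 = 47.71 dB

47.71 dB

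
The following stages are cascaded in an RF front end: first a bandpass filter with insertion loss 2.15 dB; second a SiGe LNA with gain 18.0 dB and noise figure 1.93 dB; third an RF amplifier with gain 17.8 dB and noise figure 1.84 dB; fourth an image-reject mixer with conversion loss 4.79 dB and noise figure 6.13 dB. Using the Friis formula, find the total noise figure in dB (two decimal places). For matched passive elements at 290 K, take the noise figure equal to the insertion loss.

4.11 dB

Convert to linear (a loss of L dB is a gain of −L dB): F_i = 10^(NF_i/10), G_i = 10^(G_i,dB/10)
  Stage 1: F_1 = 10^(2.15/10) = 1.641, G_1 = 10^(−2.15/10) = 0.6095
  Stage 2: F_2 = 10^(1.93/10) = 1.560, G_2 = 10^(18.0/10) = 63.10
  Stage 3: F_3 = 10^(1.84/10) = 1.528, G_3 = 10^(17.8/10) = 60.26
  Stage 4: F_4 = 10^(6.13/10) = 4.102, G_4 = 10^(−4.79/10) = 0.3319
Friis cascade:
  F = 1.641 + (1.560 − 1)/0.6095 + (1.528 − 1)/38.46 + (4.102 − 1)/2317 = 2.574
NF = 10 log₁₀(2.574) = 4.11 dB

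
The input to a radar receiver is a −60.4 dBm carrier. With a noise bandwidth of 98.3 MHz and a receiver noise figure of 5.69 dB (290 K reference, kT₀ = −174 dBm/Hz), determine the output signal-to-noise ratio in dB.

28.0 dB

Noise floor: N = −174 + 10 log₁₀(B) + NF
10 log₁₀(9.83×10⁷) = 79.93 dB
N = −174 + 79.93 + 5.69 = −88.38 dBm
SNR = P_sig − N = −60.4 − (−88.38) = 27.98 dB → 28.0 dB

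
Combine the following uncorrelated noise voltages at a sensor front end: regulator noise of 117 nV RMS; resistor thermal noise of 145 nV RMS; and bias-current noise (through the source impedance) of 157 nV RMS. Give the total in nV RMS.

244 nV

Uncorrelated sources add in power (mean-square): V_tot = √(ΣV_i²)
V_tot = √[(1.17×10⁻⁷)² + (1.45×10⁻⁷)² + (1.57×10⁻⁷)²] = 2.44×10⁻⁷ V = 244 nV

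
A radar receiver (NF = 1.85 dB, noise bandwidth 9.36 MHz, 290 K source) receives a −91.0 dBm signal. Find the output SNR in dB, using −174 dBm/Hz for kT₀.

11.4 dB

Noise floor: N = −174 + 10 log₁₀(B) + NF
10 log₁₀(9.36×10⁶) = 69.71 dB
N = −174 + 69.71 + 1.85 = −102.44 dBm
SNR = P_sig − N = −91.0 − (−102.44) = 11.44 dB → 11.4 dB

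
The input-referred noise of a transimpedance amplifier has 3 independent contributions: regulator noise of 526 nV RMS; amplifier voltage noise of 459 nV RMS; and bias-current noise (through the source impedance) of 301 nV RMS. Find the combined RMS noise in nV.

Uncorrelated sources add in power (mean-square): V_tot = √(ΣV_i²)
V_tot = √[(5.26×10⁻⁷)² + (4.59×10⁻⁷)² + (3.01×10⁻⁷)²] = 7.60×10⁻⁷ V = 760 nV

760 nV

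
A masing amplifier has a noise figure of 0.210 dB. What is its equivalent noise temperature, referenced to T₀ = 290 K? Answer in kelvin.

F = 10^(0.210/10) = 1.04954
T_e = (F − 1)·T₀ = (1.04954 − 1) × 290 = 14.4 K

14.4 K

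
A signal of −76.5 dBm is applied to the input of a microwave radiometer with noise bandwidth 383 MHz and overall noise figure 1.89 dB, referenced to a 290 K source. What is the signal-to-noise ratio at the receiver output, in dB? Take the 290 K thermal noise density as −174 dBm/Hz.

Noise floor: N = −174 + 10 log₁₀(B) + NF
10 log₁₀(3.83×10⁸) = 85.83 dB
N = −174 + 85.83 + 1.89 = −86.28 dBm
SNR = P_sig − N = −76.5 − (−86.28) = 9.78 dB → 9.8 dB

9.8 dB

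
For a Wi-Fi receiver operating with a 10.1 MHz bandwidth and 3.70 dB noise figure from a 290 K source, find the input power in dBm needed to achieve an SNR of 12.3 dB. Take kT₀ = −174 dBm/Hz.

−88.0 dBm

Sensitivity = −174 + 10 log₁₀(B) + NF + SNR_min
= −174 + 70.04 + 3.70 + 12.3
= −87.96 dBm → −88.0 dBm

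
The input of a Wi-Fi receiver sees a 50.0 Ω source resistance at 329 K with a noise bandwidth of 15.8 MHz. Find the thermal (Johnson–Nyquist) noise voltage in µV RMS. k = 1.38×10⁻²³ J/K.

3.79 µV

V_n = √(4kTRB)
4kTRB = 4 × 1.38×10⁻²³ × 329 × 5.00×10¹ × 1.58×10⁷ = 1.43×10⁻¹¹ V²
V_n = √(1.43×10⁻¹¹) = 3.79×10⁻⁶ V = 3.79 µV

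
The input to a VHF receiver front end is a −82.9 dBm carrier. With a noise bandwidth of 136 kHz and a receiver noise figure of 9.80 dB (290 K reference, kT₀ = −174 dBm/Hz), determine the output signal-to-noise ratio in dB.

Noise floor: N = −174 + 10 log₁₀(B) + NF
10 log₁₀(1.36×10⁵) = 51.34 dB
N = −174 + 51.34 + 9.80 = −112.86 dBm
SNR = P_sig − N = −82.9 − (−112.86) = 29.96 dB → 30.0 dB

30.0 dB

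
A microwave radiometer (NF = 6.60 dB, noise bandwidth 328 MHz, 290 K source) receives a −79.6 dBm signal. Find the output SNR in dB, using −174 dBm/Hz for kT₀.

2.6 dB

Noise floor: N = −174 + 10 log₁₀(B) + NF
10 log₁₀(3.28×10⁸) = 85.16 dB
N = −174 + 85.16 + 6.60 = −82.24 dBm
SNR = P_sig − N = −79.6 − (−82.24) = 2.64 dB → 2.6 dB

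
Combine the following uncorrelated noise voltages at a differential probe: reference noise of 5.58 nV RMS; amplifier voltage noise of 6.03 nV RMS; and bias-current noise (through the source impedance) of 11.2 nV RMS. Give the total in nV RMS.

13.9 nV

Uncorrelated sources add in power (mean-square): V_tot = √(ΣV_i²)
V_tot = √[(5.58×10⁻⁹)² + (6.03×10⁻⁹)² + (1.12×10⁻⁸)²] = 1.39×10⁻⁸ V = 13.9 nV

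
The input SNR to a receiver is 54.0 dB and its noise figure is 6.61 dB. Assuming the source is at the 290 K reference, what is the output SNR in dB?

47.39 dB

By definition F = SNR_in/SNR_out, so in dB: SNR_out = SNR_in − NF
SNR_out = 54.0 − 6.61 = 47.39 dB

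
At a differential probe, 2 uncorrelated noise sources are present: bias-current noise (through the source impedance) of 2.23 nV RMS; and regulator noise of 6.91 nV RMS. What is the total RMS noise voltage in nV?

7.26 nV

Uncorrelated sources add in power (mean-square): V_tot = √(ΣV_i²)
V_tot = √[(2.23×10⁻⁹)² + (6.91×10⁻⁹)²] = 7.26×10⁻⁹ V = 7.26 nV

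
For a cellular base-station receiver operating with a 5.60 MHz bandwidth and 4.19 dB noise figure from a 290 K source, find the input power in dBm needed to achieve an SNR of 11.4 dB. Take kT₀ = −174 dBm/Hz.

−90.9 dBm

Sensitivity = −174 + 10 log₁₀(B) + NF + SNR_min
= −174 + 67.48 + 4.19 + 11.4
= −90.93 dBm → −90.9 dBm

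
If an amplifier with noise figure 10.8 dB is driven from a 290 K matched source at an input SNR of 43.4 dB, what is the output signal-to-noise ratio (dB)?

By definition F = SNR_in/SNR_out, so in dB: SNR_out = SNR_in − NF
SNR_out = 43.4 − 10.8 = 32.6 dB

32.6 dB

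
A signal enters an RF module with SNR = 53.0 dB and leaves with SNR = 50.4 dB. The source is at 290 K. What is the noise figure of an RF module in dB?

NF (dB) = SNR_in(dB) − SNR_out(dB) when the source is at T₀
NF = 53.0 − 50.4 = 2.6 dB

2.6 dB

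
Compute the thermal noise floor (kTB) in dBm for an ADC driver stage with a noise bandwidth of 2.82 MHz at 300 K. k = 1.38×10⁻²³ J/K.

−109.3 dBm

P_n = kTB = 1.38×10⁻²³ × 300 × 2.82×10⁶ = 1.17×10⁻¹⁴ W
In dBm: 10 log₁₀(1.17×10⁻¹⁴ / 10⁻³) = −109.3 dBm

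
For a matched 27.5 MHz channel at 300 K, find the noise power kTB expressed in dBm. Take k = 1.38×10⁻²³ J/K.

P_n = kTB = 1.38×10⁻²³ × 300 × 2.75×10⁷ = 1.14×10⁻¹³ W
In dBm: 10 log₁₀(1.14×10⁻¹³ / 10⁻³) = −99.4 dBm

−99.4 dBm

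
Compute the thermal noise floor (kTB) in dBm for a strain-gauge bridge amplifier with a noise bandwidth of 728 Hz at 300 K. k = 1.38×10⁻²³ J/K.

P_n = kTB = 1.38×10⁻²³ × 300 × 7.28×10² = 3.01×10⁻¹⁸ W
In dBm: 10 log₁₀(3.01×10⁻¹⁸ / 10⁻³) = −145.2 dBm

−145.2 dBm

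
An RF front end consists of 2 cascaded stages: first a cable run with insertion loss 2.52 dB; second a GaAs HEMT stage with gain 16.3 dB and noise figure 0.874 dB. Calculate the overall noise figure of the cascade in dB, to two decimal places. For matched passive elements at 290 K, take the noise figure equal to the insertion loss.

Convert to linear (a loss of L dB is a gain of −L dB): F_i = 10^(NF_i/10), G_i = 10^(G_i,dB/10)
  Stage 1: F_1 = 10^(2.52/10) = 1.786, G_1 = 10^(−2.52/10) = 0.5598
  Stage 2: F_2 = 10^(0.874/10) = 1.223, G_2 = 10^(16.3/10) = 42.66
Friis cascade:
  F = 1.786 + (1.223 − 1)/0.5598 = 2.185
NF = 10 log₁₀(2.185) = 3.39 dB

3.39 dB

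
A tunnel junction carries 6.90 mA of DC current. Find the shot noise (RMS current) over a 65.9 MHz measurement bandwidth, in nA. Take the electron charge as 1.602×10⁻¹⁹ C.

382 nA

I_n = √(2qI·B)
2qI·B = 2 × 1.602×10⁻¹⁹ × 6.90×10⁻³ × 6.59×10⁷ = 1.46×10⁻¹³ A²
I_n = √(1.46×10⁻¹³) = 3.82×10⁻⁷ A = 382 nA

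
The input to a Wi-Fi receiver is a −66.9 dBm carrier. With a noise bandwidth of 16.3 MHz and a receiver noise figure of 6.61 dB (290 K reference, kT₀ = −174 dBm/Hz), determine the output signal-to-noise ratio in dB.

28.4 dB

Noise floor: N = −174 + 10 log₁₀(B) + NF
10 log₁₀(1.63×10⁷) = 72.12 dB
N = −174 + 72.12 + 6.61 = −95.27 dBm
SNR = P_sig − N = −66.9 − (−95.27) = 28.37 dB → 28.4 dB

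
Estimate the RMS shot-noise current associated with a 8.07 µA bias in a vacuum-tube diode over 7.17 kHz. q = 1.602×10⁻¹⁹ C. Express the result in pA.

136 pA

I_n = √(2qI·B)
2qI·B = 2 × 1.602×10⁻¹⁹ × 8.07×10⁻⁶ × 7.17×10³ = 1.85×10⁻²⁰ A²
I_n = √(1.85×10⁻²⁰) = 1.36×10⁻¹⁰ A = 136 pA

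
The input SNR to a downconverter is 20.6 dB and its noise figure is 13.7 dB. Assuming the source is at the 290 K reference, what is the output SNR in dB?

6.9 dB

By definition F = SNR_in/SNR_out, so in dB: SNR_out = SNR_in − NF
SNR_out = 20.6 − 13.7 = 6.9 dB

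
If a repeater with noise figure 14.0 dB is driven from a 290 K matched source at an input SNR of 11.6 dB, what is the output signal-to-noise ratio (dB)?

By definition F = SNR_in/SNR_out, so in dB: SNR_out = SNR_in − NF
SNR_out = 11.6 − 14.0 = −2.4 dB

−2.4 dB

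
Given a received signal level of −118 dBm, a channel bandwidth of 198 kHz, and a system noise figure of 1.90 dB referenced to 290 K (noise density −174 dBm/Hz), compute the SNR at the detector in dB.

1.1 dB

Noise floor: N = −174 + 10 log₁₀(B) + NF
10 log₁₀(1.98×10⁵) = 52.97 dB
N = −174 + 52.97 + 1.90 = −119.13 dBm
SNR = P_sig − N = −118 − (−119.13) = 1.13 dB → 1.1 dB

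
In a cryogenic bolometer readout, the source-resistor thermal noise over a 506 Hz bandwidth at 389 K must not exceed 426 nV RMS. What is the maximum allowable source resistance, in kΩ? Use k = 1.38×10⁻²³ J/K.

16.7 kΩ

Johnson–Nyquist: V_n = √(4kTRB) ⇒ R = V_n² / (4kTB)
4kTB = 4 × 1.38×10⁻²³ × 389 × 5.06×10² = 1.09×10⁻¹⁷
R = (4.26×10⁻⁷)² / 1.09×10⁻¹⁷ = 1.67×10⁴ Ω = 16.7 kΩ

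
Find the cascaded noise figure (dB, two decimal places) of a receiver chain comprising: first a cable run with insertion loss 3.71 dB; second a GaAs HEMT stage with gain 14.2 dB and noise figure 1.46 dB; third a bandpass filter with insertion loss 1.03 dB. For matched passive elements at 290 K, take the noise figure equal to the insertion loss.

Convert to linear (a loss of L dB is a gain of −L dB): F_i = 10^(NF_i/10), G_i = 10^(G_i,dB/10)
  Stage 1: F_1 = 10^(3.71/10) = 2.350, G_1 = 10^(−3.71/10) = 0.4256
  Stage 2: F_2 = 10^(1.46/10) = 1.400, G_2 = 10^(14.2/10) = 26.30
  Stage 3: F_3 = 10^(1.03/10) = 1.268, G_3 = 10^(−1.03/10) = 0.7889
Friis cascade:
  F = 2.350 + (1.400 − 1)/0.4256 + (1.268 − 1)/11.19 = 3.312
NF = 10 log₁₀(3.312) = 5.20 dB

5.20 dB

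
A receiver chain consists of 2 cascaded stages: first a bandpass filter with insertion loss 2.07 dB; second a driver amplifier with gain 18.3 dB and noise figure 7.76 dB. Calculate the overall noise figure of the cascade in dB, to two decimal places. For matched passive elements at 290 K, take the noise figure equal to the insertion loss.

Convert to linear (a loss of L dB is a gain of −L dB): F_i = 10^(NF_i/10), G_i = 10^(G_i,dB/10)
  Stage 1: F_1 = 10^(2.07/10) = 1.611, G_1 = 10^(−2.07/10) = 0.6209
  Stage 2: F_2 = 10^(7.76/10) = 5.970, G_2 = 10^(18.3/10) = 67.61
Friis cascade:
  F = 1.611 + (5.970 − 1)/0.6209 = 9.616
NF = 10 log₁₀(9.616) = 9.83 dB

9.83 dB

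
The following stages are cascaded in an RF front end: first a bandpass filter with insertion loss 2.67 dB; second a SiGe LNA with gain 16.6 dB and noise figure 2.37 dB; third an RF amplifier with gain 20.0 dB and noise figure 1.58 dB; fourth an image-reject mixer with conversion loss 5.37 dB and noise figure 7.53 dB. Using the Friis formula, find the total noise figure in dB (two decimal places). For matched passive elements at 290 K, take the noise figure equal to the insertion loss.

Convert to linear (a loss of L dB is a gain of −L dB): F_i = 10^(NF_i/10), G_i = 10^(G_i,dB/10)
  Stage 1: F_1 = 10^(2.67/10) = 1.849, G_1 = 10^(−2.67/10) = 0.5408
  Stage 2: F_2 = 10^(2.37/10) = 1.726, G_2 = 10^(16.6/10) = 45.71
  Stage 3: F_3 = 10^(1.58/10) = 1.439, G_3 = 10^(20.0/10) = 100.0
  Stage 4: F_4 = 10^(7.53/10) = 5.662, G_4 = 10^(−5.37/10) = 0.2904
Friis cascade:
  F = 1.849 + (1.726 − 1)/0.5408 + (1.439 − 1)/24.72 + (5.662 − 1)/2472 = 3.211
NF = 10 log₁₀(3.211) = 5.07 dB

5.07 dB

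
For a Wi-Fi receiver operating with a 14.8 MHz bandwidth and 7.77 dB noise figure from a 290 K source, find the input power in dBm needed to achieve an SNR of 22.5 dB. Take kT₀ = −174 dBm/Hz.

Sensitivity = −174 + 10 log₁₀(B) + NF + SNR_min
= −174 + 71.7 + 7.77 + 22.5
= −72.03 dBm → −72.0 dBm

−72.0 dBm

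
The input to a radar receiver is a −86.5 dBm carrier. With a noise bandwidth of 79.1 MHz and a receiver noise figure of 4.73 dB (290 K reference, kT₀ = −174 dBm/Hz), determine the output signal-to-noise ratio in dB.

3.8 dB

Noise floor: N = −174 + 10 log₁₀(B) + NF
10 log₁₀(7.91×10⁷) = 78.98 dB
N = −174 + 78.98 + 4.73 = −90.29 dBm
SNR = P_sig − N = −86.5 − (−90.29) = 3.79 dB → 3.8 dB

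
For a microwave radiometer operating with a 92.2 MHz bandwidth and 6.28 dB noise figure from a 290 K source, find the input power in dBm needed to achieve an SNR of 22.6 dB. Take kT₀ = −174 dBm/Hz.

−65.5 dBm

Sensitivity = −174 + 10 log₁₀(B) + NF + SNR_min
= −174 + 79.65 + 6.28 + 22.6
= −65.47 dBm → −65.5 dBm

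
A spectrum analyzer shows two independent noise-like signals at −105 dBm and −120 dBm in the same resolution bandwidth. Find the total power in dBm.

−104.9 dBm

Convert to linear, add, convert back:
P₁ = 3.16×10⁻¹⁴ W, P₂ = 1.00×10⁻¹⁵ W
P_tot = 3.26×10⁻¹⁴ W → 10 log₁₀(P_tot / 10⁻³) = −104.9 dBm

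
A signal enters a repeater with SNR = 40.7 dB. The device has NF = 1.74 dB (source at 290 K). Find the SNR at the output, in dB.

By definition F = SNR_in/SNR_out, so in dB: SNR_out = SNR_in − NF
SNR_out = 40.7 − 1.74 = 38.96 dB

38.96 dB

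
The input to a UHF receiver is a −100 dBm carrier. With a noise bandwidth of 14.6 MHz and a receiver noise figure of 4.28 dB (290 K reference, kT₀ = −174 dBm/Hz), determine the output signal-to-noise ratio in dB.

Noise floor: N = −174 + 10 log₁₀(B) + NF
10 log₁₀(1.46×10⁷) = 71.64 dB
N = −174 + 71.64 + 4.28 = −98.08 dBm
SNR = P_sig − N = −100 − (−98.08) = −1.92 dB → −1.9 dB

−1.9 dB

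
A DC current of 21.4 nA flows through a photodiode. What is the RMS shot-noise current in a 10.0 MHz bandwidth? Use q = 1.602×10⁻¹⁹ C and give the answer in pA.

262 pA

I_n = √(2qI·B)
2qI·B = 2 × 1.602×10⁻¹⁹ × 2.14×10⁻⁸ × 1.00×10⁷ = 6.86×10⁻²⁰ A²
I_n = √(6.86×10⁻²⁰) = 2.62×10⁻¹⁰ A = 262 pA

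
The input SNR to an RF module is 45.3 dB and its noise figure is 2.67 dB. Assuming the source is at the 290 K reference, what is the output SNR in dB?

42.63 dB

By definition F = SNR_in/SNR_out, so in dB: SNR_out = SNR_in − NF
SNR_out = 45.3 − 2.67 = 42.63 dB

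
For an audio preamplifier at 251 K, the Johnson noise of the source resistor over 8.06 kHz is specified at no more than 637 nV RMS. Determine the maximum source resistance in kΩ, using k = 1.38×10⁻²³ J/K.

3.63 kΩ

Johnson–Nyquist: V_n = √(4kTRB) ⇒ R = V_n² / (4kTB)
4kTB = 4 × 1.38×10⁻²³ × 251 × 8.06×10³ = 1.12×10⁻¹⁶
R = (6.37×10⁻⁷)² / 1.12×10⁻¹⁶ = 3.63×10³ Ω = 3.63 kΩ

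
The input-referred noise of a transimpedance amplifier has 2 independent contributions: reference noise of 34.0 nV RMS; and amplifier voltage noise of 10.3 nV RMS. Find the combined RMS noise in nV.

Uncorrelated sources add in power (mean-square): V_tot = √(ΣV_i²)
V_tot = √[(3.40×10⁻⁸)² + (1.03×10⁻⁸)²] = 3.55×10⁻⁸ V = 35.5 nV

35.5 nV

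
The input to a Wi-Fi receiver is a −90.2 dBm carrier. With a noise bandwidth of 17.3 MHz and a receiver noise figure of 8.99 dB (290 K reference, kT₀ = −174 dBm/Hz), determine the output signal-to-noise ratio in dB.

Noise floor: N = −174 + 10 log₁₀(B) + NF
10 log₁₀(1.73×10⁷) = 72.38 dB
N = −174 + 72.38 + 8.99 = −92.63 dBm
SNR = P_sig − N = −90.2 − (−92.63) = 2.43 dB → 2.4 dB

2.4 dB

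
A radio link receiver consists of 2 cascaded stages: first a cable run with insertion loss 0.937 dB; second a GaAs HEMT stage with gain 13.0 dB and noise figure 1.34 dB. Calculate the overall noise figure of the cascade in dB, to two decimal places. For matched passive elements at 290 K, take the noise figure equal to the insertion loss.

2.28 dB

Convert to linear (a loss of L dB is a gain of −L dB): F_i = 10^(NF_i/10), G_i = 10^(G_i,dB/10)
  Stage 1: F_1 = 10^(0.937/10) = 1.241, G_1 = 10^(−0.937/10) = 0.8059
  Stage 2: F_2 = 10^(1.34/10) = 1.361, G_2 = 10^(13.0/10) = 19.95
Friis cascade:
  F = 1.241 + (1.361 − 1)/0.8059 = 1.689
NF = 10 log₁₀(1.689) = 2.28 dB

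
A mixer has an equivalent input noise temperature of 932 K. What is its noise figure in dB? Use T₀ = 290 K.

F = 1 + T_e/T₀ = 1 + 932/290 = 4.21379
NF = 10 log₁₀(4.21379) = 6.25 dB

6.25 dB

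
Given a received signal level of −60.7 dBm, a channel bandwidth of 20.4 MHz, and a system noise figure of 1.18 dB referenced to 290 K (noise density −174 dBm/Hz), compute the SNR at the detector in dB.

Noise floor: N = −174 + 10 log₁₀(B) + NF
10 log₁₀(2.04×10⁷) = 73.1 dB
N = −174 + 73.1 + 1.18 = −99.72 dBm
SNR = P_sig − N = −60.7 − (−99.72) = 39.02 dB → 39.0 dB

39.0 dB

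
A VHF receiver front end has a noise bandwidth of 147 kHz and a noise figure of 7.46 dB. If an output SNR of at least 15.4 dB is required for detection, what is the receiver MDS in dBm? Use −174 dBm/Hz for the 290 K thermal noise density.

Sensitivity = −174 + 10 log₁₀(B) + NF + SNR_min
= −174 + 51.67 + 7.46 + 15.4
= −99.47 dBm → −99.5 dBm

−99.5 dBm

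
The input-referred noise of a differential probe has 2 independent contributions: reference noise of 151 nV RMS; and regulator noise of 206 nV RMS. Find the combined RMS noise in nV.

Uncorrelated sources add in power (mean-square): V_tot = √(ΣV_i²)
V_tot = √[(1.51×10⁻⁷)² + (2.06×10⁻⁷)²] = 2.55×10⁻⁷ V = 255 nV

255 nV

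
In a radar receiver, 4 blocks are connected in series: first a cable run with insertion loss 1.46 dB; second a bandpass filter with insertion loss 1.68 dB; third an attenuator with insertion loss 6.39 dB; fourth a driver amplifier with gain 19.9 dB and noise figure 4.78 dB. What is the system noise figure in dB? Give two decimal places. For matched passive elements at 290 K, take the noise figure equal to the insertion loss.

Convert to linear (a loss of L dB is a gain of −L dB): F_i = 10^(NF_i/10), G_i = 10^(G_i,dB/10)
  Stage 1: F_1 = 10^(1.46/10) = 1.400, G_1 = 10^(−1.46/10) = 0.7145
  Stage 2: F_2 = 10^(1.68/10) = 1.472, G_2 = 10^(−1.68/10) = 0.6792
  Stage 3: F_3 = 10^(6.39/10) = 4.355, G_3 = 10^(−6.39/10) = 0.2296
  Stage 4: F_4 = 10^(4.78/10) = 3.006, G_4 = 10^(19.9/10) = 97.72
Friis cascade:
  F = 1.400 + (1.472 − 1)/0.7145 + (4.355 − 1)/0.4853 + (3.006 − 1)/0.1114 = 26.98
NF = 10 log₁₀(26.98) = 14.31 dB

14.31 dB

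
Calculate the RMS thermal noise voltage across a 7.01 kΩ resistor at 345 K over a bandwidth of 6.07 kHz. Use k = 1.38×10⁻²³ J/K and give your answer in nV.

900 nV

V_n = √(4kTRB)
4kTRB = 4 × 1.38×10⁻²³ × 345 × 7.01×10³ × 6.07×10³ = 8.10×10⁻¹³ V²
V_n = √(8.10×10⁻¹³) = 9.00×10⁻⁷ V = 900 nV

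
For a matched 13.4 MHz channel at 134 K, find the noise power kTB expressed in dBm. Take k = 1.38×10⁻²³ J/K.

P_n = kTB = 1.38×10⁻²³ × 134 × 1.34×10⁷ = 2.48×10⁻¹⁴ W
In dBm: 10 log₁₀(2.48×10⁻¹⁴ / 10⁻³) = −106.1 dBm

−106.1 dBm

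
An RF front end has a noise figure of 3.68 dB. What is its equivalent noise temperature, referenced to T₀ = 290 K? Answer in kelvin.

387 K

F = 10^(3.68/10) = 2.33346
T_e = (F − 1)·T₀ = (2.33346 − 1) × 290 = 387 K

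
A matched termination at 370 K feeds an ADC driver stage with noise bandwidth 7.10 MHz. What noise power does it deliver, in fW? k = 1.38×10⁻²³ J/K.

36.3 fW

P_n = kTB = 1.38×10⁻²³ × 370 × 7.10×10⁶ = 3.63×10⁻¹⁴ W = 36.3 fW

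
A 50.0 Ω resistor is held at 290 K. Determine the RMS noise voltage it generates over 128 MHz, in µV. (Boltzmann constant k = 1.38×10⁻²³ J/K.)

10.1 µV

V_n = √(4kTRB)
4kTRB = 4 × 1.38×10⁻²³ × 290 × 5.00×10¹ × 1.28×10⁸ = 1.02×10⁻¹⁰ V²
V_n = √(1.02×10⁻¹⁰) = 1.01×10⁻⁵ V = 10.1 µV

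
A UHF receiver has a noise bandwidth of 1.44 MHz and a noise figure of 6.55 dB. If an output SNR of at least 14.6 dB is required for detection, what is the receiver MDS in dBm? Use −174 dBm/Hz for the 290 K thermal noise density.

Sensitivity = −174 + 10 log₁₀(B) + NF + SNR_min
= −174 + 61.58 + 6.55 + 14.6
= −91.27 dBm → −91.3 dBm

−91.3 dBm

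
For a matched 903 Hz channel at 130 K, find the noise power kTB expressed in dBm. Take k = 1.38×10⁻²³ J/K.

−147.9 dBm

P_n = kTB = 1.38×10⁻²³ × 130 × 9.03×10² = 1.62×10⁻¹⁸ W
In dBm: 10 log₁₀(1.62×10⁻¹⁸ / 10⁻³) = −147.9 dBm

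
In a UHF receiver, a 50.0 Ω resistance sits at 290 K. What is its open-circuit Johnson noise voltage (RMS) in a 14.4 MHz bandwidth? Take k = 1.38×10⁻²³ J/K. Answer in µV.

3.39 µV

V_n = √(4kTRB)
4kTRB = 4 × 1.38×10⁻²³ × 290 × 5.00×10¹ × 1.44×10⁷ = 1.15×10⁻¹¹ V²
V_n = √(1.15×10⁻¹¹) = 3.39×10⁻⁶ V = 3.39 µV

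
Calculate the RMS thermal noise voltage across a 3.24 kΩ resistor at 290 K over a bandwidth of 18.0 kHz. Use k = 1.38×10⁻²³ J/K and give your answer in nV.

V_n = √(4kTRB)
4kTRB = 4 × 1.38×10⁻²³ × 290 × 3.24×10³ × 1.80×10⁴ = 9.34×10⁻¹³ V²
V_n = √(9.34×10⁻¹³) = 9.66×10⁻⁷ V = 966 nV

966 nV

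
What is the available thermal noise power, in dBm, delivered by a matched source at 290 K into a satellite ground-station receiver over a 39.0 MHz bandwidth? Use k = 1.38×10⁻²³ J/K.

−98.1 dBm

P_n = kTB = 1.38×10⁻²³ × 290 × 3.90×10⁷ = 1.56×10⁻¹³ W
In dBm: 10 log₁₀(1.56×10⁻¹³ / 10⁻³) = −98.1 dBm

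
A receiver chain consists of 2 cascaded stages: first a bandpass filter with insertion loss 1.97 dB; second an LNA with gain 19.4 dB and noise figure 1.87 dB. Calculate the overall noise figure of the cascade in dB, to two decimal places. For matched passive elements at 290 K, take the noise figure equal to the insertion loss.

3.84 dB

Convert to linear (a loss of L dB is a gain of −L dB): F_i = 10^(NF_i/10), G_i = 10^(G_i,dB/10)
  Stage 1: F_1 = 10^(1.97/10) = 1.574, G_1 = 10^(−1.97/10) = 0.6353
  Stage 2: F_2 = 10^(1.87/10) = 1.538, G_2 = 10^(19.4/10) = 87.10
Friis cascade:
  F = 1.574 + (1.538 − 1)/0.6353 = 2.421
NF = 10 log₁₀(2.421) = 3.84 dB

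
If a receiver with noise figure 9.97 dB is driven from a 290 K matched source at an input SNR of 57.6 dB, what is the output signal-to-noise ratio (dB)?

By definition F = SNR_in/SNR_out, so in dB: SNR_out = SNR_in − NF
SNR_out = 57.6 − 9.97 = 47.63 dB

47.63 dB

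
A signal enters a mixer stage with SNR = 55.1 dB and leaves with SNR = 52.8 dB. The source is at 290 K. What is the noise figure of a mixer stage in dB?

NF (dB) = SNR_in(dB) − SNR_out(dB) when the source is at T₀
NF = 55.1 − 52.8 = 2.3 dB

2.3 dB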